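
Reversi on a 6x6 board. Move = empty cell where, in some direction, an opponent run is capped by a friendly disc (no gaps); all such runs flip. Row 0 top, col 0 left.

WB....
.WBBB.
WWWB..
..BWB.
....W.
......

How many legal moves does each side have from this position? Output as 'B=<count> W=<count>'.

-- B to move --
(0,2): no bracket -> illegal
(1,0): flips 2 -> legal
(2,4): no bracket -> illegal
(3,0): flips 1 -> legal
(3,1): flips 3 -> legal
(3,5): no bracket -> illegal
(4,2): no bracket -> illegal
(4,3): flips 1 -> legal
(4,5): no bracket -> illegal
(5,3): no bracket -> illegal
(5,4): flips 1 -> legal
(5,5): no bracket -> illegal
B mobility = 5
-- W to move --
(0,2): flips 2 -> legal
(0,3): flips 3 -> legal
(0,4): flips 1 -> legal
(0,5): no bracket -> illegal
(1,0): no bracket -> illegal
(1,5): flips 3 -> legal
(2,4): flips 2 -> legal
(2,5): no bracket -> illegal
(3,1): flips 1 -> legal
(3,5): flips 1 -> legal
(4,1): no bracket -> illegal
(4,2): flips 1 -> legal
(4,3): flips 1 -> legal
(4,5): no bracket -> illegal
W mobility = 9

Answer: B=5 W=9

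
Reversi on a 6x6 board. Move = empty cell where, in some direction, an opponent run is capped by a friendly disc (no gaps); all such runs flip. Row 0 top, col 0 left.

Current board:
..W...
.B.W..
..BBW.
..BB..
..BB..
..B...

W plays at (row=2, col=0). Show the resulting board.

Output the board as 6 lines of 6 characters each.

Answer: ..W...
.W.W..
W.BBW.
..BB..
..BB..
..B...

Derivation:
Place W at (2,0); scan 8 dirs for brackets.
Dir NW: edge -> no flip
Dir N: first cell '.' (not opp) -> no flip
Dir NE: opp run (1,1) capped by W -> flip
Dir W: edge -> no flip
Dir E: first cell '.' (not opp) -> no flip
Dir SW: edge -> no flip
Dir S: first cell '.' (not opp) -> no flip
Dir SE: first cell '.' (not opp) -> no flip
All flips: (1,1)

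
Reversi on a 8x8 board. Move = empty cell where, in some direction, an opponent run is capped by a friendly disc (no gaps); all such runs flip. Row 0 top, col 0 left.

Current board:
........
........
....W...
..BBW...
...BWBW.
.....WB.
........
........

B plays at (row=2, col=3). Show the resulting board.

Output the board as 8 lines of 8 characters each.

Answer: ........
........
...BW...
..BBB...
...BWBW.
.....WB.
........
........

Derivation:
Place B at (2,3); scan 8 dirs for brackets.
Dir NW: first cell '.' (not opp) -> no flip
Dir N: first cell '.' (not opp) -> no flip
Dir NE: first cell '.' (not opp) -> no flip
Dir W: first cell '.' (not opp) -> no flip
Dir E: opp run (2,4), next='.' -> no flip
Dir SW: first cell 'B' (not opp) -> no flip
Dir S: first cell 'B' (not opp) -> no flip
Dir SE: opp run (3,4) capped by B -> flip
All flips: (3,4)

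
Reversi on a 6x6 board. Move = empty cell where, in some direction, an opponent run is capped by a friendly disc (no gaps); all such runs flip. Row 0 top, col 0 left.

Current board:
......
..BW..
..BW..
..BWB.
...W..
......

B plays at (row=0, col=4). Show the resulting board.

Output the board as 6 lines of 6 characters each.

Answer: ....B.
..BB..
..BW..
..BWB.
...W..
......

Derivation:
Place B at (0,4); scan 8 dirs for brackets.
Dir NW: edge -> no flip
Dir N: edge -> no flip
Dir NE: edge -> no flip
Dir W: first cell '.' (not opp) -> no flip
Dir E: first cell '.' (not opp) -> no flip
Dir SW: opp run (1,3) capped by B -> flip
Dir S: first cell '.' (not opp) -> no flip
Dir SE: first cell '.' (not opp) -> no flip
All flips: (1,3)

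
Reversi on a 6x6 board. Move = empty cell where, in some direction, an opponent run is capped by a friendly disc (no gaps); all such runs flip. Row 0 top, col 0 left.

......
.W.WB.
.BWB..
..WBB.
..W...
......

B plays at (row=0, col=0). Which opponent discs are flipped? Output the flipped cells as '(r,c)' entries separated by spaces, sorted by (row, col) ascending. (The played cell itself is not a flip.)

Dir NW: edge -> no flip
Dir N: edge -> no flip
Dir NE: edge -> no flip
Dir W: edge -> no flip
Dir E: first cell '.' (not opp) -> no flip
Dir SW: edge -> no flip
Dir S: first cell '.' (not opp) -> no flip
Dir SE: opp run (1,1) (2,2) capped by B -> flip

Answer: (1,1) (2,2)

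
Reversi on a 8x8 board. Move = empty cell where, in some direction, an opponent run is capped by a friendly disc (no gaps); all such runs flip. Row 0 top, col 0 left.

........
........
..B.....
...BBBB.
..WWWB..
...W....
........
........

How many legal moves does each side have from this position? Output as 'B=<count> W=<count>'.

-- B to move --
(3,1): no bracket -> illegal
(3,2): no bracket -> illegal
(4,1): flips 3 -> legal
(5,1): flips 1 -> legal
(5,2): flips 1 -> legal
(5,4): flips 1 -> legal
(5,5): flips 1 -> legal
(6,2): flips 2 -> legal
(6,3): flips 2 -> legal
(6,4): no bracket -> illegal
B mobility = 7
-- W to move --
(1,1): flips 2 -> legal
(1,2): no bracket -> illegal
(1,3): no bracket -> illegal
(2,1): no bracket -> illegal
(2,3): flips 1 -> legal
(2,4): flips 2 -> legal
(2,5): flips 1 -> legal
(2,6): flips 1 -> legal
(2,7): no bracket -> illegal
(3,1): no bracket -> illegal
(3,2): no bracket -> illegal
(3,7): no bracket -> illegal
(4,6): flips 1 -> legal
(4,7): no bracket -> illegal
(5,4): no bracket -> illegal
(5,5): no bracket -> illegal
(5,6): no bracket -> illegal
W mobility = 6

Answer: B=7 W=6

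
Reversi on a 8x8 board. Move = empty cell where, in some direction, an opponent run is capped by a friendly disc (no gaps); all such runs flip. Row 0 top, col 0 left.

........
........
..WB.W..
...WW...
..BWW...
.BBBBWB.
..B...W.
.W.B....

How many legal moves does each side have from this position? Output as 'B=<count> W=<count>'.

-- B to move --
(1,1): no bracket -> illegal
(1,2): no bracket -> illegal
(1,3): no bracket -> illegal
(1,4): no bracket -> illegal
(1,5): no bracket -> illegal
(1,6): flips 3 -> legal
(2,1): flips 1 -> legal
(2,4): flips 3 -> legal
(2,6): no bracket -> illegal
(3,1): no bracket -> illegal
(3,2): flips 1 -> legal
(3,5): flips 1 -> legal
(3,6): no bracket -> illegal
(4,5): flips 3 -> legal
(4,6): no bracket -> illegal
(5,7): no bracket -> illegal
(6,0): no bracket -> illegal
(6,1): no bracket -> illegal
(6,4): no bracket -> illegal
(6,5): no bracket -> illegal
(6,7): no bracket -> illegal
(7,0): no bracket -> illegal
(7,2): no bracket -> illegal
(7,5): no bracket -> illegal
(7,6): flips 1 -> legal
(7,7): no bracket -> illegal
B mobility = 7
-- W to move --
(1,2): flips 1 -> legal
(1,3): flips 1 -> legal
(1,4): no bracket -> illegal
(2,4): flips 1 -> legal
(3,1): no bracket -> illegal
(3,2): no bracket -> illegal
(4,0): no bracket -> illegal
(4,1): flips 1 -> legal
(4,5): no bracket -> illegal
(4,6): flips 1 -> legal
(4,7): no bracket -> illegal
(5,0): flips 4 -> legal
(5,7): flips 1 -> legal
(6,0): flips 2 -> legal
(6,1): flips 1 -> legal
(6,3): flips 1 -> legal
(6,4): flips 1 -> legal
(6,5): flips 1 -> legal
(6,7): no bracket -> illegal
(7,2): no bracket -> illegal
(7,4): no bracket -> illegal
W mobility = 12

Answer: B=7 W=12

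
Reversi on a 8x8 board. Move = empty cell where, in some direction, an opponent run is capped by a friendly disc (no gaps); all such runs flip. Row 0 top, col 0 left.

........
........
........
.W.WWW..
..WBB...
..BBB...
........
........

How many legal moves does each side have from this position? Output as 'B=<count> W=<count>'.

-- B to move --
(2,0): flips 2 -> legal
(2,1): no bracket -> illegal
(2,2): flips 1 -> legal
(2,3): flips 1 -> legal
(2,4): flips 1 -> legal
(2,5): flips 1 -> legal
(2,6): flips 1 -> legal
(3,0): no bracket -> illegal
(3,2): flips 1 -> legal
(3,6): no bracket -> illegal
(4,0): no bracket -> illegal
(4,1): flips 1 -> legal
(4,5): no bracket -> illegal
(4,6): no bracket -> illegal
(5,1): no bracket -> illegal
B mobility = 8
-- W to move --
(3,2): no bracket -> illegal
(4,1): no bracket -> illegal
(4,5): flips 2 -> legal
(5,1): no bracket -> illegal
(5,5): flips 1 -> legal
(6,1): flips 2 -> legal
(6,2): flips 3 -> legal
(6,3): flips 2 -> legal
(6,4): flips 3 -> legal
(6,5): no bracket -> illegal
W mobility = 6

Answer: B=8 W=6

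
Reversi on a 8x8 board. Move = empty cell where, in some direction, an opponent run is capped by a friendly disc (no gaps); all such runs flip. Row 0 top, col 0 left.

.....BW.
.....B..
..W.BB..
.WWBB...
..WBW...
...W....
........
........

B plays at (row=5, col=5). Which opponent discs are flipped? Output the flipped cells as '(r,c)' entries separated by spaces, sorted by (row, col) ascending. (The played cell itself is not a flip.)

Answer: (4,4)

Derivation:
Dir NW: opp run (4,4) capped by B -> flip
Dir N: first cell '.' (not opp) -> no flip
Dir NE: first cell '.' (not opp) -> no flip
Dir W: first cell '.' (not opp) -> no flip
Dir E: first cell '.' (not opp) -> no flip
Dir SW: first cell '.' (not opp) -> no flip
Dir S: first cell '.' (not opp) -> no flip
Dir SE: first cell '.' (not opp) -> no flip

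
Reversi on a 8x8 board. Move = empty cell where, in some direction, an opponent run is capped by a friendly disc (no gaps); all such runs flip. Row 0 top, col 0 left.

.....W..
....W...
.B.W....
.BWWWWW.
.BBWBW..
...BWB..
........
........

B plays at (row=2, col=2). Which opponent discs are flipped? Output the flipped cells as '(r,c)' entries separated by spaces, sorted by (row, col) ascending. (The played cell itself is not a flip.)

Dir NW: first cell '.' (not opp) -> no flip
Dir N: first cell '.' (not opp) -> no flip
Dir NE: first cell '.' (not opp) -> no flip
Dir W: first cell 'B' (not opp) -> no flip
Dir E: opp run (2,3), next='.' -> no flip
Dir SW: first cell 'B' (not opp) -> no flip
Dir S: opp run (3,2) capped by B -> flip
Dir SE: opp run (3,3) capped by B -> flip

Answer: (3,2) (3,3)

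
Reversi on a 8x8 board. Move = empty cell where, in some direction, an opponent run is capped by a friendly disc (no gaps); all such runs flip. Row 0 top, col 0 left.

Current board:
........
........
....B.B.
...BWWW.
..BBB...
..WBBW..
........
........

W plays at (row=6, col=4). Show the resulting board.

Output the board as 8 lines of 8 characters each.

Answer: ........
........
....B.B.
...BWWW.
..BBW...
..WBWW..
....W...
........

Derivation:
Place W at (6,4); scan 8 dirs for brackets.
Dir NW: opp run (5,3) (4,2), next='.' -> no flip
Dir N: opp run (5,4) (4,4) capped by W -> flip
Dir NE: first cell 'W' (not opp) -> no flip
Dir W: first cell '.' (not opp) -> no flip
Dir E: first cell '.' (not opp) -> no flip
Dir SW: first cell '.' (not opp) -> no flip
Dir S: first cell '.' (not opp) -> no flip
Dir SE: first cell '.' (not opp) -> no flip
All flips: (4,4) (5,4)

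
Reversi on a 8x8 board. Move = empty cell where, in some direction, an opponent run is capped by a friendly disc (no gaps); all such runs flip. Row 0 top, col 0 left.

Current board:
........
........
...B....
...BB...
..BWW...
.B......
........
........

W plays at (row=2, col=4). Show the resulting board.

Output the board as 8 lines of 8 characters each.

Place W at (2,4); scan 8 dirs for brackets.
Dir NW: first cell '.' (not opp) -> no flip
Dir N: first cell '.' (not opp) -> no flip
Dir NE: first cell '.' (not opp) -> no flip
Dir W: opp run (2,3), next='.' -> no flip
Dir E: first cell '.' (not opp) -> no flip
Dir SW: opp run (3,3) (4,2) (5,1), next='.' -> no flip
Dir S: opp run (3,4) capped by W -> flip
Dir SE: first cell '.' (not opp) -> no flip
All flips: (3,4)

Answer: ........
........
...BW...
...BW...
..BWW...
.B......
........
........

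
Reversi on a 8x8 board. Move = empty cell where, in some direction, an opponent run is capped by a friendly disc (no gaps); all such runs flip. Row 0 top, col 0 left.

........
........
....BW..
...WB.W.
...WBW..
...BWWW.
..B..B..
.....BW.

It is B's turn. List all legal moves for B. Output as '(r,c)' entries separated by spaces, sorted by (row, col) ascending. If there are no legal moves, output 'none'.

(1,4): no bracket -> illegal
(1,5): no bracket -> illegal
(1,6): flips 1 -> legal
(2,2): flips 1 -> legal
(2,3): flips 2 -> legal
(2,6): flips 1 -> legal
(2,7): no bracket -> illegal
(3,2): flips 3 -> legal
(3,5): flips 2 -> legal
(3,7): no bracket -> illegal
(4,2): flips 2 -> legal
(4,6): flips 1 -> legal
(4,7): flips 1 -> legal
(5,2): flips 1 -> legal
(5,7): flips 3 -> legal
(6,3): no bracket -> illegal
(6,4): flips 1 -> legal
(6,6): flips 1 -> legal
(6,7): flips 2 -> legal
(7,7): flips 1 -> legal

Answer: (1,6) (2,2) (2,3) (2,6) (3,2) (3,5) (4,2) (4,6) (4,7) (5,2) (5,7) (6,4) (6,6) (6,7) (7,7)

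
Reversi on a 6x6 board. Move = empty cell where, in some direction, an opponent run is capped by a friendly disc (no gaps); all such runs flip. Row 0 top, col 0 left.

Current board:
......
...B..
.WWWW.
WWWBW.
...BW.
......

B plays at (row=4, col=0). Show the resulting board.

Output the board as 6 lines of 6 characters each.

Answer: ......
...B..
.WBWW.
WBWBW.
B..BW.
......

Derivation:
Place B at (4,0); scan 8 dirs for brackets.
Dir NW: edge -> no flip
Dir N: opp run (3,0), next='.' -> no flip
Dir NE: opp run (3,1) (2,2) capped by B -> flip
Dir W: edge -> no flip
Dir E: first cell '.' (not opp) -> no flip
Dir SW: edge -> no flip
Dir S: first cell '.' (not opp) -> no flip
Dir SE: first cell '.' (not opp) -> no flip
All flips: (2,2) (3,1)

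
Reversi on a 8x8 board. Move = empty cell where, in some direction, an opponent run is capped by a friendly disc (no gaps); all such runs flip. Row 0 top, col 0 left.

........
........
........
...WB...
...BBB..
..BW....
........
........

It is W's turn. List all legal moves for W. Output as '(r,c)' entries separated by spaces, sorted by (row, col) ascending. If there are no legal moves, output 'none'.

Answer: (3,5) (5,1) (5,5)

Derivation:
(2,3): no bracket -> illegal
(2,4): no bracket -> illegal
(2,5): no bracket -> illegal
(3,2): no bracket -> illegal
(3,5): flips 2 -> legal
(3,6): no bracket -> illegal
(4,1): no bracket -> illegal
(4,2): no bracket -> illegal
(4,6): no bracket -> illegal
(5,1): flips 1 -> legal
(5,4): no bracket -> illegal
(5,5): flips 1 -> legal
(5,6): no bracket -> illegal
(6,1): no bracket -> illegal
(6,2): no bracket -> illegal
(6,3): no bracket -> illegal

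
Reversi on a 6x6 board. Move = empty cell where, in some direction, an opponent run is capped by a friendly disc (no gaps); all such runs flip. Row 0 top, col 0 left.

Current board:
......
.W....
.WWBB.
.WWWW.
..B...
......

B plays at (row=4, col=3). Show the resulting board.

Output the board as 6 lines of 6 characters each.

Place B at (4,3); scan 8 dirs for brackets.
Dir NW: opp run (3,2) (2,1), next='.' -> no flip
Dir N: opp run (3,3) capped by B -> flip
Dir NE: opp run (3,4), next='.' -> no flip
Dir W: first cell 'B' (not opp) -> no flip
Dir E: first cell '.' (not opp) -> no flip
Dir SW: first cell '.' (not opp) -> no flip
Dir S: first cell '.' (not opp) -> no flip
Dir SE: first cell '.' (not opp) -> no flip
All flips: (3,3)

Answer: ......
.W....
.WWBB.
.WWBW.
..BB..
......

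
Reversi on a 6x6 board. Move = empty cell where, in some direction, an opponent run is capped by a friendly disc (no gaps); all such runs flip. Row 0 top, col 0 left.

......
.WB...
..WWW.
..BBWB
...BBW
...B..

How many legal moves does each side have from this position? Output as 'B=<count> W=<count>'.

-- B to move --
(0,0): flips 2 -> legal
(0,1): no bracket -> illegal
(0,2): no bracket -> illegal
(1,0): flips 1 -> legal
(1,3): flips 2 -> legal
(1,4): flips 3 -> legal
(1,5): flips 1 -> legal
(2,0): no bracket -> illegal
(2,1): no bracket -> illegal
(2,5): flips 1 -> legal
(3,1): no bracket -> illegal
(5,4): no bracket -> illegal
(5,5): flips 1 -> legal
B mobility = 7
-- W to move --
(0,1): flips 1 -> legal
(0,2): flips 1 -> legal
(0,3): no bracket -> illegal
(1,3): flips 1 -> legal
(2,1): no bracket -> illegal
(2,5): flips 1 -> legal
(3,1): flips 2 -> legal
(4,1): flips 1 -> legal
(4,2): flips 4 -> legal
(5,2): flips 1 -> legal
(5,4): flips 1 -> legal
(5,5): flips 2 -> legal
W mobility = 10

Answer: B=7 W=10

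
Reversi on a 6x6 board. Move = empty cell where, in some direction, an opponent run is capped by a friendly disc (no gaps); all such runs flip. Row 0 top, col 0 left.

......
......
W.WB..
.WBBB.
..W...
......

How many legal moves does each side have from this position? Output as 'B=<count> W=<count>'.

Answer: B=6 W=3

Derivation:
-- B to move --
(1,0): no bracket -> illegal
(1,1): flips 1 -> legal
(1,2): flips 1 -> legal
(1,3): no bracket -> illegal
(2,1): flips 1 -> legal
(3,0): flips 1 -> legal
(4,0): no bracket -> illegal
(4,1): no bracket -> illegal
(4,3): no bracket -> illegal
(5,1): flips 1 -> legal
(5,2): flips 1 -> legal
(5,3): no bracket -> illegal
B mobility = 6
-- W to move --
(1,2): no bracket -> illegal
(1,3): no bracket -> illegal
(1,4): no bracket -> illegal
(2,1): no bracket -> illegal
(2,4): flips 2 -> legal
(2,5): no bracket -> illegal
(3,5): flips 3 -> legal
(4,1): no bracket -> illegal
(4,3): no bracket -> illegal
(4,4): flips 1 -> legal
(4,5): no bracket -> illegal
W mobility = 3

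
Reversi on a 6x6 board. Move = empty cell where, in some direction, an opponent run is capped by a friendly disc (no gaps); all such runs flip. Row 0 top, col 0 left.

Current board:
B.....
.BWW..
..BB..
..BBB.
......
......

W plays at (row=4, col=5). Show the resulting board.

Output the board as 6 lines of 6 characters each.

Answer: B.....
.BWW..
..BW..
..BBW.
.....W
......

Derivation:
Place W at (4,5); scan 8 dirs for brackets.
Dir NW: opp run (3,4) (2,3) capped by W -> flip
Dir N: first cell '.' (not opp) -> no flip
Dir NE: edge -> no flip
Dir W: first cell '.' (not opp) -> no flip
Dir E: edge -> no flip
Dir SW: first cell '.' (not opp) -> no flip
Dir S: first cell '.' (not opp) -> no flip
Dir SE: edge -> no flip
All flips: (2,3) (3,4)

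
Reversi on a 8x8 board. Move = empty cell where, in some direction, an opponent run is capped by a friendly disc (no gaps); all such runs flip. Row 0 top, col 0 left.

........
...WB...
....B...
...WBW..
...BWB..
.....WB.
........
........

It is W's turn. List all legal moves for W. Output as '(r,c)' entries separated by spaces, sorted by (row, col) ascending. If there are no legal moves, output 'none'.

Answer: (0,4) (1,5) (4,2) (4,6) (5,3) (5,7)

Derivation:
(0,3): no bracket -> illegal
(0,4): flips 3 -> legal
(0,5): no bracket -> illegal
(1,5): flips 2 -> legal
(2,3): no bracket -> illegal
(2,5): no bracket -> illegal
(3,2): no bracket -> illegal
(3,6): no bracket -> illegal
(4,2): flips 1 -> legal
(4,6): flips 1 -> legal
(4,7): no bracket -> illegal
(5,2): no bracket -> illegal
(5,3): flips 1 -> legal
(5,4): no bracket -> illegal
(5,7): flips 1 -> legal
(6,5): no bracket -> illegal
(6,6): no bracket -> illegal
(6,7): no bracket -> illegal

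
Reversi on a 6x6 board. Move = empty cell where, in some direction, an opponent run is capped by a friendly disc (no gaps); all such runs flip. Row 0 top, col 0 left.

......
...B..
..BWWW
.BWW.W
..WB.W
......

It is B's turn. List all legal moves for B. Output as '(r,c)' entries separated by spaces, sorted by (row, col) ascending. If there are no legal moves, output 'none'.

Answer: (2,1) (3,4) (4,1) (4,4) (5,2) (5,3)

Derivation:
(1,2): no bracket -> illegal
(1,4): no bracket -> illegal
(1,5): no bracket -> illegal
(2,1): flips 1 -> legal
(3,4): flips 2 -> legal
(4,1): flips 1 -> legal
(4,4): flips 1 -> legal
(5,1): no bracket -> illegal
(5,2): flips 2 -> legal
(5,3): flips 1 -> legal
(5,4): no bracket -> illegal
(5,5): no bracket -> illegal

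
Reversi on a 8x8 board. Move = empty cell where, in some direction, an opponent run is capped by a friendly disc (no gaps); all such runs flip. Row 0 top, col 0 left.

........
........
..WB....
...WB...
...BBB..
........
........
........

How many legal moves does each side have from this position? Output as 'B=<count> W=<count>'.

Answer: B=3 W=5

Derivation:
-- B to move --
(1,1): flips 2 -> legal
(1,2): no bracket -> illegal
(1,3): no bracket -> illegal
(2,1): flips 1 -> legal
(2,4): no bracket -> illegal
(3,1): no bracket -> illegal
(3,2): flips 1 -> legal
(4,2): no bracket -> illegal
B mobility = 3
-- W to move --
(1,2): no bracket -> illegal
(1,3): flips 1 -> legal
(1,4): no bracket -> illegal
(2,4): flips 1 -> legal
(2,5): no bracket -> illegal
(3,2): no bracket -> illegal
(3,5): flips 1 -> legal
(3,6): no bracket -> illegal
(4,2): no bracket -> illegal
(4,6): no bracket -> illegal
(5,2): no bracket -> illegal
(5,3): flips 1 -> legal
(5,4): no bracket -> illegal
(5,5): flips 1 -> legal
(5,6): no bracket -> illegal
W mobility = 5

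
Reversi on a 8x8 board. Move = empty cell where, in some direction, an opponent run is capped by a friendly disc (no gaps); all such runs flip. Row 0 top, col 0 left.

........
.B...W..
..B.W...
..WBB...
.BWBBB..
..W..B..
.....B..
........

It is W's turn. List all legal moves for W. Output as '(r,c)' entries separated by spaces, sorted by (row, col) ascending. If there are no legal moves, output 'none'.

Answer: (1,2) (2,5) (3,0) (3,5) (4,0) (4,6) (5,0) (5,4)

Derivation:
(0,0): no bracket -> illegal
(0,1): no bracket -> illegal
(0,2): no bracket -> illegal
(1,0): no bracket -> illegal
(1,2): flips 1 -> legal
(1,3): no bracket -> illegal
(2,0): no bracket -> illegal
(2,1): no bracket -> illegal
(2,3): no bracket -> illegal
(2,5): flips 2 -> legal
(3,0): flips 1 -> legal
(3,1): no bracket -> illegal
(3,5): flips 2 -> legal
(3,6): no bracket -> illegal
(4,0): flips 1 -> legal
(4,6): flips 3 -> legal
(5,0): flips 1 -> legal
(5,1): no bracket -> illegal
(5,3): no bracket -> illegal
(5,4): flips 3 -> legal
(5,6): no bracket -> illegal
(6,4): no bracket -> illegal
(6,6): no bracket -> illegal
(7,4): no bracket -> illegal
(7,5): no bracket -> illegal
(7,6): no bracket -> illegal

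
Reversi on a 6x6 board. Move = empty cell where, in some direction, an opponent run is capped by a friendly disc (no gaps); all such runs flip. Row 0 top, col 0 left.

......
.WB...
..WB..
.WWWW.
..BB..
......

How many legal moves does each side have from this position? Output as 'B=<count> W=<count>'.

-- B to move --
(0,0): no bracket -> illegal
(0,1): no bracket -> illegal
(0,2): no bracket -> illegal
(1,0): flips 1 -> legal
(1,3): no bracket -> illegal
(2,0): flips 1 -> legal
(2,1): flips 2 -> legal
(2,4): flips 1 -> legal
(2,5): flips 1 -> legal
(3,0): no bracket -> illegal
(3,5): no bracket -> illegal
(4,0): no bracket -> illegal
(4,1): flips 1 -> legal
(4,4): no bracket -> illegal
(4,5): flips 1 -> legal
B mobility = 7
-- W to move --
(0,1): flips 2 -> legal
(0,2): flips 1 -> legal
(0,3): no bracket -> illegal
(1,3): flips 2 -> legal
(1,4): flips 1 -> legal
(2,1): no bracket -> illegal
(2,4): flips 1 -> legal
(4,1): no bracket -> illegal
(4,4): no bracket -> illegal
(5,1): flips 1 -> legal
(5,2): flips 2 -> legal
(5,3): flips 2 -> legal
(5,4): flips 1 -> legal
W mobility = 9

Answer: B=7 W=9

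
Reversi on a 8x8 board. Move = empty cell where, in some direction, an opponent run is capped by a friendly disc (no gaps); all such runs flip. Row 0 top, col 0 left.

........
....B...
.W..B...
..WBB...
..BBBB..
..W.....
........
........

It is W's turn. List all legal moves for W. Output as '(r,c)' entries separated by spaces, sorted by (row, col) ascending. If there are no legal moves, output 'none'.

(0,3): no bracket -> illegal
(0,4): no bracket -> illegal
(0,5): no bracket -> illegal
(1,3): no bracket -> illegal
(1,5): no bracket -> illegal
(2,2): no bracket -> illegal
(2,3): no bracket -> illegal
(2,5): flips 2 -> legal
(3,1): no bracket -> illegal
(3,5): flips 2 -> legal
(3,6): no bracket -> illegal
(4,1): no bracket -> illegal
(4,6): no bracket -> illegal
(5,1): no bracket -> illegal
(5,3): no bracket -> illegal
(5,4): flips 1 -> legal
(5,5): no bracket -> illegal
(5,6): no bracket -> illegal

Answer: (2,5) (3,5) (5,4)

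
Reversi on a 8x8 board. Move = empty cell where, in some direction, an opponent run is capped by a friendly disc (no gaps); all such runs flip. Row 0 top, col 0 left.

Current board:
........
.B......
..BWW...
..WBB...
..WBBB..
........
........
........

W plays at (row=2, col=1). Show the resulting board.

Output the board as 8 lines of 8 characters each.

Place W at (2,1); scan 8 dirs for brackets.
Dir NW: first cell '.' (not opp) -> no flip
Dir N: opp run (1,1), next='.' -> no flip
Dir NE: first cell '.' (not opp) -> no flip
Dir W: first cell '.' (not opp) -> no flip
Dir E: opp run (2,2) capped by W -> flip
Dir SW: first cell '.' (not opp) -> no flip
Dir S: first cell '.' (not opp) -> no flip
Dir SE: first cell 'W' (not opp) -> no flip
All flips: (2,2)

Answer: ........
.B......
.WWWW...
..WBB...
..WBBB..
........
........
........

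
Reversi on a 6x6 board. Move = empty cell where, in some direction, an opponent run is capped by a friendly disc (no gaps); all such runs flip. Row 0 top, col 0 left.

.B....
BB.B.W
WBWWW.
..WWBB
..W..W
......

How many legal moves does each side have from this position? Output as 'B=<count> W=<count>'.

Answer: B=8 W=6

Derivation:
-- B to move --
(0,4): no bracket -> illegal
(0,5): no bracket -> illegal
(1,2): flips 1 -> legal
(1,4): flips 1 -> legal
(2,5): flips 3 -> legal
(3,0): flips 1 -> legal
(3,1): flips 3 -> legal
(4,1): no bracket -> illegal
(4,3): flips 3 -> legal
(4,4): flips 2 -> legal
(5,1): no bracket -> illegal
(5,2): no bracket -> illegal
(5,3): no bracket -> illegal
(5,4): no bracket -> illegal
(5,5): flips 1 -> legal
B mobility = 8
-- W to move --
(0,0): flips 2 -> legal
(0,2): flips 2 -> legal
(0,3): flips 1 -> legal
(0,4): flips 1 -> legal
(1,2): no bracket -> illegal
(1,4): no bracket -> illegal
(2,5): flips 1 -> legal
(3,0): no bracket -> illegal
(3,1): no bracket -> illegal
(4,3): no bracket -> illegal
(4,4): flips 1 -> legal
W mobility = 6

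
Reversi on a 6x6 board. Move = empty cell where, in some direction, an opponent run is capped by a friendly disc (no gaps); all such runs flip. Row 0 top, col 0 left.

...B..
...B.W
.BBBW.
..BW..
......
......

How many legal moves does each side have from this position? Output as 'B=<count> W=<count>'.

Answer: B=5 W=4

Derivation:
-- B to move --
(0,4): no bracket -> illegal
(0,5): no bracket -> illegal
(1,4): no bracket -> illegal
(2,5): flips 1 -> legal
(3,4): flips 1 -> legal
(3,5): flips 1 -> legal
(4,2): no bracket -> illegal
(4,3): flips 1 -> legal
(4,4): flips 1 -> legal
B mobility = 5
-- W to move --
(0,2): flips 1 -> legal
(0,4): no bracket -> illegal
(1,0): no bracket -> illegal
(1,1): flips 1 -> legal
(1,2): no bracket -> illegal
(1,4): no bracket -> illegal
(2,0): flips 3 -> legal
(3,0): no bracket -> illegal
(3,1): flips 1 -> legal
(3,4): no bracket -> illegal
(4,1): no bracket -> illegal
(4,2): no bracket -> illegal
(4,3): no bracket -> illegal
W mobility = 4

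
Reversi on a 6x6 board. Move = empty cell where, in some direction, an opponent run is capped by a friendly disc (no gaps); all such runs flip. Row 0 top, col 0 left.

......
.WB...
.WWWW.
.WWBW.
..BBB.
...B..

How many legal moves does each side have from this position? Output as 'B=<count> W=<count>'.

Answer: B=10 W=8

Derivation:
-- B to move --
(0,0): flips 2 -> legal
(0,1): no bracket -> illegal
(0,2): no bracket -> illegal
(1,0): flips 3 -> legal
(1,3): flips 1 -> legal
(1,4): flips 2 -> legal
(1,5): flips 1 -> legal
(2,0): flips 1 -> legal
(2,5): flips 1 -> legal
(3,0): flips 3 -> legal
(3,5): flips 1 -> legal
(4,0): no bracket -> illegal
(4,1): no bracket -> illegal
(4,5): flips 2 -> legal
B mobility = 10
-- W to move --
(0,1): flips 1 -> legal
(0,2): flips 1 -> legal
(0,3): flips 1 -> legal
(1,3): flips 1 -> legal
(3,5): no bracket -> illegal
(4,1): no bracket -> illegal
(4,5): no bracket -> illegal
(5,1): flips 2 -> legal
(5,2): flips 2 -> legal
(5,4): flips 2 -> legal
(5,5): flips 2 -> legal
W mobility = 8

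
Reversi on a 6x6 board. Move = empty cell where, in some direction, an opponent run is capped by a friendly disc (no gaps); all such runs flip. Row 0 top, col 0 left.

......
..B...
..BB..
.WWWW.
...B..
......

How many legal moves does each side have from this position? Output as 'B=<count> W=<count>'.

-- B to move --
(2,0): no bracket -> illegal
(2,1): flips 1 -> legal
(2,4): no bracket -> illegal
(2,5): flips 1 -> legal
(3,0): no bracket -> illegal
(3,5): no bracket -> illegal
(4,0): flips 1 -> legal
(4,1): flips 1 -> legal
(4,2): flips 1 -> legal
(4,4): flips 1 -> legal
(4,5): flips 1 -> legal
B mobility = 7
-- W to move --
(0,1): flips 2 -> legal
(0,2): flips 2 -> legal
(0,3): no bracket -> illegal
(1,1): flips 1 -> legal
(1,3): flips 2 -> legal
(1,4): flips 1 -> legal
(2,1): no bracket -> illegal
(2,4): no bracket -> illegal
(4,2): no bracket -> illegal
(4,4): no bracket -> illegal
(5,2): flips 1 -> legal
(5,3): flips 1 -> legal
(5,4): flips 1 -> legal
W mobility = 8

Answer: B=7 W=8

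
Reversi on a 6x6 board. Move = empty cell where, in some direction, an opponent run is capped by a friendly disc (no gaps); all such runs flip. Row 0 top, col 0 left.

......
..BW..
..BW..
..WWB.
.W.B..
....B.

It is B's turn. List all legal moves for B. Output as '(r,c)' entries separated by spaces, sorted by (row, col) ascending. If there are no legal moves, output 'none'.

(0,2): no bracket -> illegal
(0,3): flips 3 -> legal
(0,4): flips 1 -> legal
(1,4): flips 1 -> legal
(2,1): flips 1 -> legal
(2,4): flips 1 -> legal
(3,0): no bracket -> illegal
(3,1): flips 2 -> legal
(4,0): no bracket -> illegal
(4,2): flips 1 -> legal
(4,4): flips 1 -> legal
(5,0): no bracket -> illegal
(5,1): no bracket -> illegal
(5,2): no bracket -> illegal

Answer: (0,3) (0,4) (1,4) (2,1) (2,4) (3,1) (4,2) (4,4)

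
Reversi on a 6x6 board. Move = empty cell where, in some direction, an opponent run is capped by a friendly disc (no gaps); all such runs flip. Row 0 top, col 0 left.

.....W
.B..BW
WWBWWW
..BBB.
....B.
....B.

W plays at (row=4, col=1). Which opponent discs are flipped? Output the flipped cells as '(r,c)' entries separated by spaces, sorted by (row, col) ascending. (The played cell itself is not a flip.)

Answer: (3,2)

Derivation:
Dir NW: first cell '.' (not opp) -> no flip
Dir N: first cell '.' (not opp) -> no flip
Dir NE: opp run (3,2) capped by W -> flip
Dir W: first cell '.' (not opp) -> no flip
Dir E: first cell '.' (not opp) -> no flip
Dir SW: first cell '.' (not opp) -> no flip
Dir S: first cell '.' (not opp) -> no flip
Dir SE: first cell '.' (not opp) -> no flip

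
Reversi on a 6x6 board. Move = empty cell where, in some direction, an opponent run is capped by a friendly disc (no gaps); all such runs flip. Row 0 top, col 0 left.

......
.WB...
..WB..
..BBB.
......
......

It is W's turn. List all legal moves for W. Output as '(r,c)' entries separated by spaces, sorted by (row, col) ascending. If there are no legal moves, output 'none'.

(0,1): no bracket -> illegal
(0,2): flips 1 -> legal
(0,3): no bracket -> illegal
(1,3): flips 1 -> legal
(1,4): no bracket -> illegal
(2,1): no bracket -> illegal
(2,4): flips 1 -> legal
(2,5): no bracket -> illegal
(3,1): no bracket -> illegal
(3,5): no bracket -> illegal
(4,1): no bracket -> illegal
(4,2): flips 1 -> legal
(4,3): no bracket -> illegal
(4,4): flips 1 -> legal
(4,5): no bracket -> illegal

Answer: (0,2) (1,3) (2,4) (4,2) (4,4)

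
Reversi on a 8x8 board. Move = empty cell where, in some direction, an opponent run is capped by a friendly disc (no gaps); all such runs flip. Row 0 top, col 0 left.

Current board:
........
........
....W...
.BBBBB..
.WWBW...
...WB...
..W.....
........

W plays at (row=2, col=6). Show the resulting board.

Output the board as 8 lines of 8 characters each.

Answer: ........
........
....W.W.
.BBBBW..
.WWBW...
...WB...
..W.....
........

Derivation:
Place W at (2,6); scan 8 dirs for brackets.
Dir NW: first cell '.' (not opp) -> no flip
Dir N: first cell '.' (not opp) -> no flip
Dir NE: first cell '.' (not opp) -> no flip
Dir W: first cell '.' (not opp) -> no flip
Dir E: first cell '.' (not opp) -> no flip
Dir SW: opp run (3,5) capped by W -> flip
Dir S: first cell '.' (not opp) -> no flip
Dir SE: first cell '.' (not opp) -> no flip
All flips: (3,5)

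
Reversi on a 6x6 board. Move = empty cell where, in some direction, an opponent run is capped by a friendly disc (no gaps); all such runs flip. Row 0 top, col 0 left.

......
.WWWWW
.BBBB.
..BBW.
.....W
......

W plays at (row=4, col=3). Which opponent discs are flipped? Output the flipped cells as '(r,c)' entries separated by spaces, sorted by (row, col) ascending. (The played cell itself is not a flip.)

Answer: (2,3) (3,3)

Derivation:
Dir NW: opp run (3,2) (2,1), next='.' -> no flip
Dir N: opp run (3,3) (2,3) capped by W -> flip
Dir NE: first cell 'W' (not opp) -> no flip
Dir W: first cell '.' (not opp) -> no flip
Dir E: first cell '.' (not opp) -> no flip
Dir SW: first cell '.' (not opp) -> no flip
Dir S: first cell '.' (not opp) -> no flip
Dir SE: first cell '.' (not opp) -> no flip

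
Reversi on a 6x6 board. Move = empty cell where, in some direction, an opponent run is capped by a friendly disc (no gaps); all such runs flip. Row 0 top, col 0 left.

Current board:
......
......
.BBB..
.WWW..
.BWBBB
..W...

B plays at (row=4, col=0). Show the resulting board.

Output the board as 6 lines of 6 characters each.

Answer: ......
......
.BBB..
.BWW..
BBWBBB
..W...

Derivation:
Place B at (4,0); scan 8 dirs for brackets.
Dir NW: edge -> no flip
Dir N: first cell '.' (not opp) -> no flip
Dir NE: opp run (3,1) capped by B -> flip
Dir W: edge -> no flip
Dir E: first cell 'B' (not opp) -> no flip
Dir SW: edge -> no flip
Dir S: first cell '.' (not opp) -> no flip
Dir SE: first cell '.' (not opp) -> no flip
All flips: (3,1)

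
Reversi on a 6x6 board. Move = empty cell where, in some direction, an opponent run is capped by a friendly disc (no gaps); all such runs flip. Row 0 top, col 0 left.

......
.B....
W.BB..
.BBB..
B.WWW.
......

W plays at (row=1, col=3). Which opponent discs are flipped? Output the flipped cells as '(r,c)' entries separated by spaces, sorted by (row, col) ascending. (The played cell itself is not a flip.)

Dir NW: first cell '.' (not opp) -> no flip
Dir N: first cell '.' (not opp) -> no flip
Dir NE: first cell '.' (not opp) -> no flip
Dir W: first cell '.' (not opp) -> no flip
Dir E: first cell '.' (not opp) -> no flip
Dir SW: opp run (2,2) (3,1) (4,0), next=edge -> no flip
Dir S: opp run (2,3) (3,3) capped by W -> flip
Dir SE: first cell '.' (not opp) -> no flip

Answer: (2,3) (3,3)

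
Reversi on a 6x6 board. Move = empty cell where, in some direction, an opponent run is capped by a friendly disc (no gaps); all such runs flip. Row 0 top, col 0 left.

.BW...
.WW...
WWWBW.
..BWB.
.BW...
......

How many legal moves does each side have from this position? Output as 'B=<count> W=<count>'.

-- B to move --
(0,0): no bracket -> illegal
(0,3): flips 1 -> legal
(1,0): flips 1 -> legal
(1,3): no bracket -> illegal
(1,4): flips 1 -> legal
(1,5): no bracket -> illegal
(2,5): flips 1 -> legal
(3,0): no bracket -> illegal
(3,1): flips 2 -> legal
(3,5): no bracket -> illegal
(4,3): flips 2 -> legal
(4,4): no bracket -> illegal
(5,1): no bracket -> illegal
(5,2): flips 1 -> legal
(5,3): no bracket -> illegal
B mobility = 7
-- W to move --
(0,0): flips 1 -> legal
(1,0): no bracket -> illegal
(1,3): flips 1 -> legal
(1,4): no bracket -> illegal
(2,5): no bracket -> illegal
(3,0): no bracket -> illegal
(3,1): flips 1 -> legal
(3,5): flips 1 -> legal
(4,0): flips 1 -> legal
(4,3): flips 1 -> legal
(4,4): flips 1 -> legal
(4,5): flips 2 -> legal
(5,0): no bracket -> illegal
(5,1): no bracket -> illegal
(5,2): no bracket -> illegal
W mobility = 8

Answer: B=7 W=8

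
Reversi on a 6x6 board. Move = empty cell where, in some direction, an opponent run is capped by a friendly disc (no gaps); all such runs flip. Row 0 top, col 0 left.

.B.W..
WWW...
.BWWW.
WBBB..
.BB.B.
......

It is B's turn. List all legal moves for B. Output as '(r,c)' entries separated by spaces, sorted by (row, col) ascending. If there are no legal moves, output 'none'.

(0,0): flips 2 -> legal
(0,2): flips 2 -> legal
(0,4): no bracket -> illegal
(1,3): flips 2 -> legal
(1,4): flips 1 -> legal
(1,5): flips 1 -> legal
(2,0): no bracket -> illegal
(2,5): flips 3 -> legal
(3,4): flips 2 -> legal
(3,5): no bracket -> illegal
(4,0): no bracket -> illegal

Answer: (0,0) (0,2) (1,3) (1,4) (1,5) (2,5) (3,4)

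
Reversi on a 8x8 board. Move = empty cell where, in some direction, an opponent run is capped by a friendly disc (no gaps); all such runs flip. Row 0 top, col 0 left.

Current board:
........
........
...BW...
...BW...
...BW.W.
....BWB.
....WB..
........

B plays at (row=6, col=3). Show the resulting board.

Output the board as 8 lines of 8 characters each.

Place B at (6,3); scan 8 dirs for brackets.
Dir NW: first cell '.' (not opp) -> no flip
Dir N: first cell '.' (not opp) -> no flip
Dir NE: first cell 'B' (not opp) -> no flip
Dir W: first cell '.' (not opp) -> no flip
Dir E: opp run (6,4) capped by B -> flip
Dir SW: first cell '.' (not opp) -> no flip
Dir S: first cell '.' (not opp) -> no flip
Dir SE: first cell '.' (not opp) -> no flip
All flips: (6,4)

Answer: ........
........
...BW...
...BW...
...BW.W.
....BWB.
...BBB..
........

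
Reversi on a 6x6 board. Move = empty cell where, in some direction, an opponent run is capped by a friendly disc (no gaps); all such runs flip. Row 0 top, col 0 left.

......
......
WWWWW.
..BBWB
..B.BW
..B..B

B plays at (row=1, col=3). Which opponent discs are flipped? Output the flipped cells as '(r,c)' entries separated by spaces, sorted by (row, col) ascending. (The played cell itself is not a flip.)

Dir NW: first cell '.' (not opp) -> no flip
Dir N: first cell '.' (not opp) -> no flip
Dir NE: first cell '.' (not opp) -> no flip
Dir W: first cell '.' (not opp) -> no flip
Dir E: first cell '.' (not opp) -> no flip
Dir SW: opp run (2,2), next='.' -> no flip
Dir S: opp run (2,3) capped by B -> flip
Dir SE: opp run (2,4) capped by B -> flip

Answer: (2,3) (2,4)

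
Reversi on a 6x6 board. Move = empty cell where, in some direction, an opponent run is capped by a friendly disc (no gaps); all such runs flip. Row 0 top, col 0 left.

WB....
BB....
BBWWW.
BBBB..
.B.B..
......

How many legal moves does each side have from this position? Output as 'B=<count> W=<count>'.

-- B to move --
(1,2): flips 1 -> legal
(1,3): flips 2 -> legal
(1,4): flips 1 -> legal
(1,5): flips 1 -> legal
(2,5): flips 3 -> legal
(3,4): no bracket -> illegal
(3,5): no bracket -> illegal
B mobility = 5
-- W to move --
(0,2): flips 1 -> legal
(1,2): no bracket -> illegal
(3,4): no bracket -> illegal
(4,0): flips 4 -> legal
(4,2): flips 2 -> legal
(4,4): flips 1 -> legal
(5,0): flips 2 -> legal
(5,1): no bracket -> illegal
(5,2): no bracket -> illegal
(5,3): flips 2 -> legal
(5,4): no bracket -> illegal
W mobility = 6

Answer: B=5 W=6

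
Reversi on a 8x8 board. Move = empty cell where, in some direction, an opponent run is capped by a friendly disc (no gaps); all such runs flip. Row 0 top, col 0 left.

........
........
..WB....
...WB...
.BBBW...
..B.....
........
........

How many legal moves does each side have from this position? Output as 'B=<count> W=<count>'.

-- B to move --
(1,1): no bracket -> illegal
(1,2): no bracket -> illegal
(1,3): no bracket -> illegal
(2,1): flips 1 -> legal
(2,4): flips 1 -> legal
(3,1): no bracket -> illegal
(3,2): flips 1 -> legal
(3,5): no bracket -> illegal
(4,5): flips 1 -> legal
(5,3): no bracket -> illegal
(5,4): flips 1 -> legal
(5,5): no bracket -> illegal
B mobility = 5
-- W to move --
(1,2): no bracket -> illegal
(1,3): flips 1 -> legal
(1,4): no bracket -> illegal
(2,4): flips 2 -> legal
(2,5): no bracket -> illegal
(3,0): no bracket -> illegal
(3,1): no bracket -> illegal
(3,2): no bracket -> illegal
(3,5): flips 1 -> legal
(4,0): flips 3 -> legal
(4,5): no bracket -> illegal
(5,0): no bracket -> illegal
(5,1): flips 1 -> legal
(5,3): flips 1 -> legal
(5,4): no bracket -> illegal
(6,1): no bracket -> illegal
(6,2): no bracket -> illegal
(6,3): no bracket -> illegal
W mobility = 6

Answer: B=5 W=6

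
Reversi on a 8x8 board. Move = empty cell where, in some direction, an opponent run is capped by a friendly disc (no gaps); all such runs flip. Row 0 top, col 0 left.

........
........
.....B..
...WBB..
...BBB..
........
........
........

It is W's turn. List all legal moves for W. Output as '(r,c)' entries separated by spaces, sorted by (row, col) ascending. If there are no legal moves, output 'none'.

Answer: (3,6) (5,3) (5,5)

Derivation:
(1,4): no bracket -> illegal
(1,5): no bracket -> illegal
(1,6): no bracket -> illegal
(2,3): no bracket -> illegal
(2,4): no bracket -> illegal
(2,6): no bracket -> illegal
(3,2): no bracket -> illegal
(3,6): flips 2 -> legal
(4,2): no bracket -> illegal
(4,6): no bracket -> illegal
(5,2): no bracket -> illegal
(5,3): flips 1 -> legal
(5,4): no bracket -> illegal
(5,5): flips 1 -> legal
(5,6): no bracket -> illegal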